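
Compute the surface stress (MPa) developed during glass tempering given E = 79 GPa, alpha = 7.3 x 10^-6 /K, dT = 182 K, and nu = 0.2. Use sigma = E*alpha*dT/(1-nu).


Tempering stress: sigma = E * alpha * dT / (1 - nu)
  E (MPa) = 79 * 1000 = 79000
  Numerator = 79000 * (7.3 x 10^-6) * 182 = 104.9594
  Denominator = 1 - 0.2 = 0.8
  sigma = 104.9594 / 0.8 = 131.2 MPa

131.2 MPa


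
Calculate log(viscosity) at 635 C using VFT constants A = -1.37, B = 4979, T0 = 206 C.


VFT equation: log(eta) = A + B / (T - T0)
  T - T0 = 635 - 206 = 429
  B / (T - T0) = 4979 / 429 = 11.606
  log(eta) = -1.37 + 11.606 = 10.236

10.236


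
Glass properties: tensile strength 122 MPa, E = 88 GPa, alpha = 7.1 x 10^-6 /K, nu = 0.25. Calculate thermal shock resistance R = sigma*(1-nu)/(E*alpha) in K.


Thermal shock resistance: R = sigma * (1 - nu) / (E * alpha)
  Numerator = 122 * (1 - 0.25) = 91.5
  Denominator = 88 * 1000 * (7.1 x 10^-6) = 0.6248
  R = 91.5 / 0.6248 = 146.4 K

146.4 K


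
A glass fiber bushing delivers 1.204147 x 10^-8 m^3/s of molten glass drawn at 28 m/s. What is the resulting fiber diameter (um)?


Cross-sectional area from continuity:
  A = Q / v = 1.204147 x 10^-8 / 28 = 4.300525 x 10^-10 m^2
Diameter from circular cross-section:
  d = sqrt(4A / pi) * 10^6 (m -> um)
  d = sqrt(4 * 4.300525 x 10^-10 / pi) * 10^6 = 23.4 um

23.4 um


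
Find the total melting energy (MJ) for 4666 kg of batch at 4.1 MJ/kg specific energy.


Total energy = mass * specific energy
  E = 4666 * 4.1 = 19130.6 MJ

19130.6 MJ


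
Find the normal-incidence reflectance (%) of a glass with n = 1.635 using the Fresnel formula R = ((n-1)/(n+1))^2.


Fresnel reflectance at normal incidence:
  R = ((n - 1)/(n + 1))^2
  (n - 1)/(n + 1) = (1.635 - 1)/(1.635 + 1) = 0.240987
  R = 0.240987^2 = 0.0580747
  R(%) = 0.0580747 * 100 = 5.807%

5.807%


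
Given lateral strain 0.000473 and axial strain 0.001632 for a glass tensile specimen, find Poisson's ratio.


Poisson's ratio: nu = lateral strain / axial strain
  nu = 0.000473 / 0.001632 = 0.2898

0.2898


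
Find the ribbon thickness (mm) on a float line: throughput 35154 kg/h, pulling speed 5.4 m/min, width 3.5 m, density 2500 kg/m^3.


Ribbon cross-section from mass balance:
  Volume rate = throughput / density = 35154 / 2500 = 14.0616 m^3/h
  thickness = volume rate / (speed * 60 * width), i.e.
  thickness = throughput / (60 * speed * width * density) * 1000
  thickness = 35154 / (60 * 5.4 * 3.5 * 2500) * 1000 = 12.4 mm

12.4 mm


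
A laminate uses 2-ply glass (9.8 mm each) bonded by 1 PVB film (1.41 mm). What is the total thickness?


Total thickness = glass contribution + PVB contribution
  Glass: 2 * 9.8 = 19.6 mm
  PVB: 1 * 1.41 = 1.41 mm
  Total = 19.6 + 1.41 = 21.01 mm

21.01 mm


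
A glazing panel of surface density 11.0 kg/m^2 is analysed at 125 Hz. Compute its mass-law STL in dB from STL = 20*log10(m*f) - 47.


Mass law: STL = 20 * log10(m * f) - 47
  m * f = 11.0 * 125 = 1375
  log10(1375) = 3.1383
  STL = 20 * 3.1383 - 47 = 62.766 - 47 = 15.8 dB

15.8 dB


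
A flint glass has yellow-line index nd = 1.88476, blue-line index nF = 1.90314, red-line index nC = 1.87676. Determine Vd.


Abbe number formula: Vd = (nd - 1) / (nF - nC)
  nd - 1 = 1.88476 - 1 = 0.88476
  nF - nC = 1.90314 - 1.87676 = 0.02638
  Vd = 0.88476 / 0.02638 = 33.54

33.54


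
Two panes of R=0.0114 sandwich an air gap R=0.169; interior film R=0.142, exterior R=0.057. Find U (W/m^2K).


Total thermal resistance (series):
  R_total = R_in + R_glass + R_air + R_glass + R_out
  R_total = 0.142 + 0.0114 + 0.169 + 0.0114 + 0.057 = 0.3908 m^2K/W
U-value = 1 / R_total = 1 / 0.3908 = 2.559 W/m^2K

2.559 W/m^2K


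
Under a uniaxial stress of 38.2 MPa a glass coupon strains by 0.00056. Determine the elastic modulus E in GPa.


Young's modulus: E = stress / strain
  E = 38.2 MPa / 0.00056 = 68214.29 MPa
Convert to GPa: 68214.29 / 1000 = 68.21 GPa

68.21 GPa


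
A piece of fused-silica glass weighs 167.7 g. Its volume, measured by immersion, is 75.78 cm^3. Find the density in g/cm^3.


Use the definition of density:
  rho = mass / volume
  rho = 167.7 / 75.78 = 2.213 g/cm^3

2.213 g/cm^3


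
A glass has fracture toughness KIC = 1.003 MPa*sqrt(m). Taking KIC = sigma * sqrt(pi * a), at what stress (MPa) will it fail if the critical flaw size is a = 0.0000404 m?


Rearrange KIC = sigma * sqrt(pi * a):
  sigma = KIC / sqrt(pi * a)
  sqrt(pi * 0.0000404) = 0.011266
  sigma = 1.003 / 0.011266 = 89.03 MPa

89.03 MPa


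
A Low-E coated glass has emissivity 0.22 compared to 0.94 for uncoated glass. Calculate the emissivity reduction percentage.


Percentage reduction = (1 - coated/uncoated) * 100
  Ratio = 0.22 / 0.94 = 0.234
  Reduction = (1 - 0.234) * 100 = 76.6%

76.6%


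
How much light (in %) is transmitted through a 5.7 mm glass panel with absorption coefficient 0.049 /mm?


Beer-Lambert law: T = exp(-alpha * thickness)
  exponent = -0.049 * 5.7 = -0.2793
  T = exp(-0.2793) = 0.7563
  Percentage = 0.7563 * 100 = 75.63%

75.63%


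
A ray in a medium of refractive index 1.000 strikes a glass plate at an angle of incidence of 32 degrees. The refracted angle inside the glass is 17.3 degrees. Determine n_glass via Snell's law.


Apply Snell's law: n1 * sin(theta1) = n2 * sin(theta2)
  n2 = n1 * sin(theta1) / sin(theta2)
  sin(32) = 0.529919
  sin(17.3) = 0.297375
  n2 = 1.000 * 0.529919 / 0.297375 = 1.782

1.782


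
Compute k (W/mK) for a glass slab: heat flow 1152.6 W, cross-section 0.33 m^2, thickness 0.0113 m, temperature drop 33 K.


Fourier's law rearranged: k = Q * t / (A * dT)
  Numerator = 1152.6 * 0.0113 = 13.02438
  Denominator = 0.33 * 33 = 10.89
  k = 13.02438 / 10.89 = 1.196 W/mK

1.196 W/mK


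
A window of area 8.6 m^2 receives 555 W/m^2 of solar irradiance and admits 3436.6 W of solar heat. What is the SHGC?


Rearrange Q = Area * SHGC * Irradiance:
  SHGC = Q / (Area * Irradiance)
  SHGC = 3436.6 / (8.6 * 555) = 0.72

0.72


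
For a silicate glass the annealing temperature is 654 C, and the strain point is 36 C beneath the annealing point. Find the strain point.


Strain point = annealing point - difference:
  T_strain = 654 - 36 = 618 C

618 C


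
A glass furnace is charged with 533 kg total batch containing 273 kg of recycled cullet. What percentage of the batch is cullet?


Cullet ratio = (cullet mass / total batch mass) * 100
  Ratio = 273 / 533 * 100 = 51.22%

51.22%


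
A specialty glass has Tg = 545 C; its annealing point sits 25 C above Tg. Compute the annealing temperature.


The annealing temperature is Tg plus the offset:
  T_anneal = 545 + 25 = 570 C

570 C


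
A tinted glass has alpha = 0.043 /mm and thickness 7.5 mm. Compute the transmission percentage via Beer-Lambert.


Beer-Lambert law: T = exp(-alpha * thickness)
  exponent = -0.043 * 7.5 = -0.3225
  T = exp(-0.3225) = 0.7243
  Percentage = 0.7243 * 100 = 72.43%

72.43%


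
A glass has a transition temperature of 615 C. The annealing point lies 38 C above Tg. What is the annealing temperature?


The annealing temperature is Tg plus the offset:
  T_anneal = 615 + 38 = 653 C

653 C


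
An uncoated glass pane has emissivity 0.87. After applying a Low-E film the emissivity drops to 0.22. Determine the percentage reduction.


Percentage reduction = (1 - coated/uncoated) * 100
  Ratio = 0.22 / 0.87 = 0.2529
  Reduction = (1 - 0.2529) * 100 = 74.7%

74.7%


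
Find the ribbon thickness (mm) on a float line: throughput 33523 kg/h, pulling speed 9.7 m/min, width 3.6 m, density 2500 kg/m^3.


Ribbon cross-section from mass balance:
  Volume rate = throughput / density = 33523 / 2500 = 13.4092 m^3/h
  thickness = volume rate / (speed * 60 * width), i.e.
  thickness = throughput / (60 * speed * width * density) * 1000
  thickness = 33523 / (60 * 9.7 * 3.6 * 2500) * 1000 = 6.4 mm

6.4 mm


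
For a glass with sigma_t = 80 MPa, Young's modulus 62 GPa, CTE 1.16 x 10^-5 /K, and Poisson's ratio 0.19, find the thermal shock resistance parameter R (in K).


Thermal shock resistance: R = sigma * (1 - nu) / (E * alpha)
  Numerator = 80 * (1 - 0.19) = 64.8
  Denominator = 62 * 1000 * (1.16 x 10^-5) = 0.7192
  R = 64.8 / 0.7192 = 90.1 K

90.1 K


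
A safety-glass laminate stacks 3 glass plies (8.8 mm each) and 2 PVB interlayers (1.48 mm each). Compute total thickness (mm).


Total thickness = glass contribution + PVB contribution
  Glass: 3 * 8.8 = 26.4 mm
  PVB: 2 * 1.48 = 2.96 mm
  Total = 26.4 + 2.96 = 29.36 mm

29.36 mm


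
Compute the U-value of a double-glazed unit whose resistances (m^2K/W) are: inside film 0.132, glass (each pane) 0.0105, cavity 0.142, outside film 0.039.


Total thermal resistance (series):
  R_total = R_in + R_glass + R_air + R_glass + R_out
  R_total = 0.132 + 0.0105 + 0.142 + 0.0105 + 0.039 = 0.334 m^2K/W
U-value = 1 / R_total = 1 / 0.334 = 2.994 W/m^2K

2.994 W/m^2K


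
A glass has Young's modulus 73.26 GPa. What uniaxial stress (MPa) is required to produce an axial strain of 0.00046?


Rearrange E = sigma / epsilon:
  sigma = E * epsilon
  E (MPa) = 73.26 * 1000 = 73260
  sigma = 73260 * 0.00046 = 33.7 MPa

33.7 MPa


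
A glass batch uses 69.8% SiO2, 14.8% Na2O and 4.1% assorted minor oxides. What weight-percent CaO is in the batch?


Pieces sum to 100%:
  CaO = 100 - (SiO2 + Na2O + others)
  CaO = 100 - (69.8 + 14.8 + 4.1) = 11.3%

11.3%


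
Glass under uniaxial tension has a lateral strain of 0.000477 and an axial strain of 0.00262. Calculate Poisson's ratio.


Poisson's ratio: nu = lateral strain / axial strain
  nu = 0.000477 / 0.00262 = 0.1821

0.1821


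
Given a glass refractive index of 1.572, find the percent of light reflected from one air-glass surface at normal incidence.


Fresnel reflectance at normal incidence:
  R = ((n - 1)/(n + 1))^2
  (n - 1)/(n + 1) = (1.572 - 1)/(1.572 + 1) = 0.222395
  R = 0.222395^2 = 0.0494595
  R(%) = 0.0494595 * 100 = 4.946%

4.946%


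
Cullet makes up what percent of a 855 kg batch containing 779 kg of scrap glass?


Cullet ratio = (cullet mass / total batch mass) * 100
  Ratio = 779 / 855 * 100 = 91.11%

91.11%


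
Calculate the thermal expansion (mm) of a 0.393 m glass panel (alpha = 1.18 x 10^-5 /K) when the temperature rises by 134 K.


Thermal expansion formula: dL = alpha * L0 * dT
  dL = (1.18 x 10^-5) * 0.393 * 134 = 0.00062141 m
Convert to mm: 0.00062141 * 1000 = 0.6214 mm

0.6214 mm


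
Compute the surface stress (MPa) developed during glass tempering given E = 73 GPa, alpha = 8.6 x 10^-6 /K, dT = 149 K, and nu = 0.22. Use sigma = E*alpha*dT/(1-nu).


Tempering stress: sigma = E * alpha * dT / (1 - nu)
  E (MPa) = 73 * 1000 = 73000
  Numerator = 73000 * (8.6 x 10^-6) * 149 = 93.5422
  Denominator = 1 - 0.22 = 0.78
  sigma = 93.5422 / 0.78 = 119.9 MPa

119.9 MPa


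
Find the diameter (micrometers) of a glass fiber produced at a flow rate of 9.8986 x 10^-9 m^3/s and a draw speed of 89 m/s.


Cross-sectional area from continuity:
  A = Q / v = 9.8986 x 10^-9 / 89 = 1.112202 x 10^-10 m^2
Diameter from circular cross-section:
  d = sqrt(4A / pi) * 10^6 (m -> um)
  d = sqrt(4 * 1.112202 x 10^-10 / pi) * 10^6 = 11.9 um

11.9 um


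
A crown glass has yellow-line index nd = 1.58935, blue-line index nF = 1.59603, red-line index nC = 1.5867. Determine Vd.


Abbe number formula: Vd = (nd - 1) / (nF - nC)
  nd - 1 = 1.58935 - 1 = 0.58935
  nF - nC = 1.59603 - 1.5867 = 0.00933
  Vd = 0.58935 / 0.00933 = 63.17

63.17


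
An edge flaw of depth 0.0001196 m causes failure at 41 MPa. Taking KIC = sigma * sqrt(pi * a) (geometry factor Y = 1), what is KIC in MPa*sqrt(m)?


Fracture toughness: KIC = sigma * sqrt(pi * a)
  pi * a = pi * 0.0001196 = 0.000375734
  sqrt(pi * a) = 0.019384
  KIC = 41 * 0.019384 = 0.795 MPa*sqrt(m)

0.795 MPa*sqrt(m)


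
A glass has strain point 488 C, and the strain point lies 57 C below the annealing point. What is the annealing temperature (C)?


T_anneal = T_strain + gap:
  T_anneal = 488 + 57 = 545 C

545 C


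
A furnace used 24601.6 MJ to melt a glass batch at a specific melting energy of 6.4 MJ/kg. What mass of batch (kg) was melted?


Rearrange E = m * s for m:
  m = E / s
  m = 24601.6 / 6.4 = 3844.0 kg

3844.0 kg


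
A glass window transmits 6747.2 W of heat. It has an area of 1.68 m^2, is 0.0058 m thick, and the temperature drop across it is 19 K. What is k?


Fourier's law rearranged: k = Q * t / (A * dT)
  Numerator = 6747.2 * 0.0058 = 39.13376
  Denominator = 1.68 * 19 = 31.92
  k = 39.13376 / 31.92 = 1.226 W/mK

1.226 W/mK


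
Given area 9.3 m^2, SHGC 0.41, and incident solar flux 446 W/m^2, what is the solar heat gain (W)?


Solar heat gain: Q = Area * SHGC * Irradiance
  Q = 9.3 * 0.41 * 446 = 1700.6 W

1700.6 W


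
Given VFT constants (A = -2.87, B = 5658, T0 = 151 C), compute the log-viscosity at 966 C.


VFT equation: log(eta) = A + B / (T - T0)
  T - T0 = 966 - 151 = 815
  B / (T - T0) = 5658 / 815 = 6.942
  log(eta) = -2.87 + 6.942 = 4.072

4.072


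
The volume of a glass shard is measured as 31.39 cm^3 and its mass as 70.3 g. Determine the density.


Use the definition of density:
  rho = mass / volume
  rho = 70.3 / 31.39 = 2.24 g/cm^3

2.24 g/cm^3


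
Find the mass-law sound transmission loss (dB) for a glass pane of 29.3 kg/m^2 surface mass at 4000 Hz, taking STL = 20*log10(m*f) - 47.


Mass law: STL = 20 * log10(m * f) - 47
  m * f = 29.3 * 4000 = 117200
  log10(117200) = 5.06893
  STL = 20 * 5.06893 - 47 = 101.3786 - 47 = 54.4 dB

54.4 dB


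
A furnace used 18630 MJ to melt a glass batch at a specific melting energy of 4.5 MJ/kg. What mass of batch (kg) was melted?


Rearrange E = m * s for m:
  m = E / s
  m = 18630 / 4.5 = 4140.0 kg

4140.0 kg


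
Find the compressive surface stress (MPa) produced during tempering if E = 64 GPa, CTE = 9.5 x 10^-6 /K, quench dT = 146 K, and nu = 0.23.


Tempering stress: sigma = E * alpha * dT / (1 - nu)
  E (MPa) = 64 * 1000 = 64000
  Numerator = 64000 * (9.5 x 10^-6) * 146 = 88.768
  Denominator = 1 - 0.23 = 0.77
  sigma = 88.768 / 0.77 = 115.3 MPa

115.3 MPa


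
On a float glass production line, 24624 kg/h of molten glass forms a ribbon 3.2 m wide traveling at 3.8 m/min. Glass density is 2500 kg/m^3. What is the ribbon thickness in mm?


Ribbon cross-section from mass balance:
  Volume rate = throughput / density = 24624 / 2500 = 9.8496 m^3/h
  thickness = volume rate / (speed * 60 * width), i.e.
  thickness = throughput / (60 * speed * width * density) * 1000
  thickness = 24624 / (60 * 3.8 * 3.2 * 2500) * 1000 = 13.5 mm

13.5 mm


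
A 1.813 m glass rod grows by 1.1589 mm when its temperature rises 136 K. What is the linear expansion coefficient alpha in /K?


Rearrange dL = alpha * L0 * dT for alpha:
  alpha = dL / (L0 * dT)
  alpha = (1.1589 / 1000) / (1.813 * 136) = 0.0000047 /K = 4.7 x 10^-6 /K

4.7 x 10^-6 /K


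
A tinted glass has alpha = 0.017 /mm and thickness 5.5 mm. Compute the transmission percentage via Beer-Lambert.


Beer-Lambert law: T = exp(-alpha * thickness)
  exponent = -0.017 * 5.5 = -0.0935
  T = exp(-0.0935) = 0.9107
  Percentage = 0.9107 * 100 = 91.07%

91.07%


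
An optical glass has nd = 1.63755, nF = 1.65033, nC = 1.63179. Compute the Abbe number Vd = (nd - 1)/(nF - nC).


Abbe number formula: Vd = (nd - 1) / (nF - nC)
  nd - 1 = 1.63755 - 1 = 0.63755
  nF - nC = 1.65033 - 1.63179 = 0.01854
  Vd = 0.63755 / 0.01854 = 34.39

34.39


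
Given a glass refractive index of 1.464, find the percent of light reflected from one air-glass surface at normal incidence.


Fresnel reflectance at normal incidence:
  R = ((n - 1)/(n + 1))^2
  (n - 1)/(n + 1) = (1.464 - 1)/(1.464 + 1) = 0.188312
  R = 0.188312^2 = 0.0354614
  R(%) = 0.0354614 * 100 = 3.546%

3.546%


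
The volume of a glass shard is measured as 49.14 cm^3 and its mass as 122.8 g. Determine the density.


Use the definition of density:
  rho = mass / volume
  rho = 122.8 / 49.14 = 2.499 g/cm^3

2.499 g/cm^3


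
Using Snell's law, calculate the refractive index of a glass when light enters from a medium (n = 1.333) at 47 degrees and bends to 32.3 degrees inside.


Apply Snell's law: n1 * sin(theta1) = n2 * sin(theta2)
  n2 = n1 * sin(theta1) / sin(theta2)
  sin(47) = 0.731354
  sin(32.3) = 0.534352
  n2 = 1.333 * 0.731354 / 0.534352 = 1.8244

1.8244


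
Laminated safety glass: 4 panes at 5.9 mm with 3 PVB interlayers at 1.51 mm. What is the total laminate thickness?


Total thickness = glass contribution + PVB contribution
  Glass: 4 * 5.9 = 23.6 mm
  PVB: 3 * 1.51 = 4.53 mm
  Total = 23.6 + 4.53 = 28.13 mm

28.13 mm


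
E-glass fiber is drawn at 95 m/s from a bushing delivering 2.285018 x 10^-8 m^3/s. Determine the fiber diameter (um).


Cross-sectional area from continuity:
  A = Q / v = 2.285018 x 10^-8 / 95 = 2.405282 x 10^-10 m^2
Diameter from circular cross-section:
  d = sqrt(4A / pi) * 10^6 (m -> um)
  d = sqrt(4 * 2.405282 x 10^-10 / pi) * 10^6 = 17.5 um

17.5 um


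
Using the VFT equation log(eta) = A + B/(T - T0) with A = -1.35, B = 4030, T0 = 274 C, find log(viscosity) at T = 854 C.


VFT equation: log(eta) = A + B / (T - T0)
  T - T0 = 854 - 274 = 580
  B / (T - T0) = 4030 / 580 = 6.948
  log(eta) = -1.35 + 6.948 = 5.598

5.598


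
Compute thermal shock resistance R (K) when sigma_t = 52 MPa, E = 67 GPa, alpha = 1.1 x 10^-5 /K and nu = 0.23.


Thermal shock resistance: R = sigma * (1 - nu) / (E * alpha)
  Numerator = 52 * (1 - 0.23) = 40.04
  Denominator = 67 * 1000 * (1.1 x 10^-5) = 0.737
  R = 40.04 / 0.737 = 54.3 K

54.3 K


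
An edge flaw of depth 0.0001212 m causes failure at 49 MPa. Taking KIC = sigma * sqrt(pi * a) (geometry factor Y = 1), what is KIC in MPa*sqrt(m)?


Fracture toughness: KIC = sigma * sqrt(pi * a)
  pi * a = pi * 0.0001212 = 0.000380761
  sqrt(pi * a) = 0.019513
  KIC = 49 * 0.019513 = 0.956 MPa*sqrt(m)

0.956 MPa*sqrt(m)


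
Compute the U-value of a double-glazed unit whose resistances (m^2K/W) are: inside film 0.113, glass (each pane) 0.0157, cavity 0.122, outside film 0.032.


Total thermal resistance (series):
  R_total = R_in + R_glass + R_air + R_glass + R_out
  R_total = 0.113 + 0.0157 + 0.122 + 0.0157 + 0.032 = 0.2984 m^2K/W
U-value = 1 / R_total = 1 / 0.2984 = 3.351 W/m^2K

3.351 W/m^2K


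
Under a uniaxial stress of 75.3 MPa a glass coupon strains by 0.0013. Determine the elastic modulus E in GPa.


Young's modulus: E = stress / strain
  E = 75.3 MPa / 0.0013 = 57923.08 MPa
Convert to GPa: 57923.08 / 1000 = 57.92 GPa

57.92 GPa


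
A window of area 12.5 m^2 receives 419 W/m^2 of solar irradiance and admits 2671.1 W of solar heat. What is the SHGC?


Rearrange Q = Area * SHGC * Irradiance:
  SHGC = Q / (Area * Irradiance)
  SHGC = 2671.1 / (12.5 * 419) = 0.51

0.51


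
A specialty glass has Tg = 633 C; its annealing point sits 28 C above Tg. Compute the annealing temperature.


The annealing temperature is Tg plus the offset:
  T_anneal = 633 + 28 = 661 C

661 C


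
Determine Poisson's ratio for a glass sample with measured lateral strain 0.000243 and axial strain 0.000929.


Poisson's ratio: nu = lateral strain / axial strain
  nu = 0.000243 / 0.000929 = 0.2616

0.2616


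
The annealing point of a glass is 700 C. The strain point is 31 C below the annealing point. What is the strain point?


Strain point = annealing point - difference:
  T_strain = 700 - 31 = 669 C

669 C


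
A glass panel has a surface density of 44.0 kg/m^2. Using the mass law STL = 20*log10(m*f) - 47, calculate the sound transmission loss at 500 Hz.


Mass law: STL = 20 * log10(m * f) - 47
  m * f = 44.0 * 500 = 22000
  log10(22000) = 4.34242
  STL = 20 * 4.34242 - 47 = 86.8484 - 47 = 39.8 dB

39.8 dB


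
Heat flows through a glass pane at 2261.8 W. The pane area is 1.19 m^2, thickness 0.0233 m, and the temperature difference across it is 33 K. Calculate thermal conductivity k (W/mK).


Fourier's law rearranged: k = Q * t / (A * dT)
  Numerator = 2261.8 * 0.0233 = 52.69994
  Denominator = 1.19 * 33 = 39.27
  k = 52.69994 / 39.27 = 1.342 W/mK

1.342 W/mK


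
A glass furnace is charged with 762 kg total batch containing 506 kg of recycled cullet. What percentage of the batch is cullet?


Cullet ratio = (cullet mass / total batch mass) * 100
  Ratio = 506 / 762 * 100 = 66.4%

66.4%


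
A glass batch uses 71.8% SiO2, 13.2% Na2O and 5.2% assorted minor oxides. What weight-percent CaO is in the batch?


Pieces sum to 100%:
  CaO = 100 - (SiO2 + Na2O + others)
  CaO = 100 - (71.8 + 13.2 + 5.2) = 9.8%

9.8%


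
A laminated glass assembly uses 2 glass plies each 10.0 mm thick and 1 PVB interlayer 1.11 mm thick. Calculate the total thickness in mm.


Total thickness = glass contribution + PVB contribution
  Glass: 2 * 10.0 = 20.0 mm
  PVB: 1 * 1.11 = 1.11 mm
  Total = 20.0 + 1.11 = 21.11 mm

21.11 mm


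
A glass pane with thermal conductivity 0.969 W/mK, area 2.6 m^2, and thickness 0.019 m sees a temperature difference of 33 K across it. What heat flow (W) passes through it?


Fourier's law: Q = k * A * dT / t
  Q = 0.969 * 2.6 * 33 / 0.019
  Q = 83.1402 / 0.019 = 4375.8 W

4375.8 W


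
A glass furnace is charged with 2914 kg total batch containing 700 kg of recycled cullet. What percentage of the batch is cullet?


Cullet ratio = (cullet mass / total batch mass) * 100
  Ratio = 700 / 2914 * 100 = 24.02%

24.02%


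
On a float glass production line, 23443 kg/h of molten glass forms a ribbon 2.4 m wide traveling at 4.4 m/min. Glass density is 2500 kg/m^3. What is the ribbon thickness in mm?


Ribbon cross-section from mass balance:
  Volume rate = throughput / density = 23443 / 2500 = 9.3772 m^3/h
  thickness = volume rate / (speed * 60 * width), i.e.
  thickness = throughput / (60 * speed * width * density) * 1000
  thickness = 23443 / (60 * 4.4 * 2.4 * 2500) * 1000 = 14.8 mm

14.8 mm


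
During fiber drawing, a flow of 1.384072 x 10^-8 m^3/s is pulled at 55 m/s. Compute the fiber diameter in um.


Cross-sectional area from continuity:
  A = Q / v = 1.384072 x 10^-8 / 55 = 2.516495 x 10^-10 m^2
Diameter from circular cross-section:
  d = sqrt(4A / pi) * 10^6 (m -> um)
  d = sqrt(4 * 2.516495 x 10^-10 / pi) * 10^6 = 17.9 um

17.9 um


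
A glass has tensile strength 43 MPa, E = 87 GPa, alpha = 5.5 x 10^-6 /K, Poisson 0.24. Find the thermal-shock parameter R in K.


Thermal shock resistance: R = sigma * (1 - nu) / (E * alpha)
  Numerator = 43 * (1 - 0.24) = 32.68
  Denominator = 87 * 1000 * (5.5 x 10^-6) = 0.4785
  R = 32.68 / 0.4785 = 68.3 K

68.3 K


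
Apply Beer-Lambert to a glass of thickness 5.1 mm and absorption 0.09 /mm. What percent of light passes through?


Beer-Lambert law: T = exp(-alpha * thickness)
  exponent = -0.09 * 5.1 = -0.459
  T = exp(-0.459) = 0.6319
  Percentage = 0.6319 * 100 = 63.19%

63.19%


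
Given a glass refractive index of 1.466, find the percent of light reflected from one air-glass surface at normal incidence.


Fresnel reflectance at normal incidence:
  R = ((n - 1)/(n + 1))^2
  (n - 1)/(n + 1) = (1.466 - 1)/(1.466 + 1) = 0.18897
  R = 0.18897^2 = 0.0357097
  R(%) = 0.0357097 * 100 = 3.571%

3.571%


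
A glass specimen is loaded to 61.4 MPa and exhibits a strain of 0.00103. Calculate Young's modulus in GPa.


Young's modulus: E = stress / strain
  E = 61.4 MPa / 0.00103 = 59611.65 MPa
Convert to GPa: 59611.65 / 1000 = 59.61 GPa

59.61 GPa


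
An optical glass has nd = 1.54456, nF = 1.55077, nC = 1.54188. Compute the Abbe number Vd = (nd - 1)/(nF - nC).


Abbe number formula: Vd = (nd - 1) / (nF - nC)
  nd - 1 = 1.54456 - 1 = 0.54456
  nF - nC = 1.55077 - 1.54188 = 0.00889
  Vd = 0.54456 / 0.00889 = 61.26

61.26


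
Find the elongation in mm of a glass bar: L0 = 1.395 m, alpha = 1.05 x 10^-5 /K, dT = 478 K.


Thermal expansion formula: dL = alpha * L0 * dT
  dL = (1.05 x 10^-5) * 1.395 * 478 = 0.0070015 m
Convert to mm: 0.0070015 * 1000 = 7.0015 mm

7.0015 mm


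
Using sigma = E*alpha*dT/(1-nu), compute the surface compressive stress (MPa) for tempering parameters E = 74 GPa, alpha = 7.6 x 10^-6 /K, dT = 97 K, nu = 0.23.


Tempering stress: sigma = E * alpha * dT / (1 - nu)
  E (MPa) = 74 * 1000 = 74000
  Numerator = 74000 * (7.6 x 10^-6) * 97 = 54.5528
  Denominator = 1 - 0.23 = 0.77
  sigma = 54.5528 / 0.77 = 70.8 MPa

70.8 MPa


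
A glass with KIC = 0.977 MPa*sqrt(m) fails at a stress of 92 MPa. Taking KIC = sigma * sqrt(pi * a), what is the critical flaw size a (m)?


Rearrange KIC = sigma * sqrt(pi * a):
  sqrt(pi * a) = KIC / sigma
  sqrt(pi * a) = 0.977 / 92 = 0.01062
  a = (KIC / sigma)^2 / pi
  a = 0.01062^2 / pi = 0.0000359 m

0.0000359 m


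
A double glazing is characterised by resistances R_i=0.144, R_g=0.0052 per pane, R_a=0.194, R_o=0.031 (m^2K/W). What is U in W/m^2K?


Total thermal resistance (series):
  R_total = R_in + R_glass + R_air + R_glass + R_out
  R_total = 0.144 + 0.0052 + 0.194 + 0.0052 + 0.031 = 0.3794 m^2K/W
U-value = 1 / R_total = 1 / 0.3794 = 2.636 W/m^2K

2.636 W/m^2K


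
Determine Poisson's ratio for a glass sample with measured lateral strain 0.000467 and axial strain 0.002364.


Poisson's ratio: nu = lateral strain / axial strain
  nu = 0.000467 / 0.002364 = 0.1975

0.1975


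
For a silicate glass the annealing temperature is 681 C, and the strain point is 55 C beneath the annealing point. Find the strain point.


Strain point = annealing point - difference:
  T_strain = 681 - 55 = 626 C

626 C


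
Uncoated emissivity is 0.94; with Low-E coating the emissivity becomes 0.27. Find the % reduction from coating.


Percentage reduction = (1 - coated/uncoated) * 100
  Ratio = 0.27 / 0.94 = 0.2872
  Reduction = (1 - 0.2872) * 100 = 71.3%

71.3%


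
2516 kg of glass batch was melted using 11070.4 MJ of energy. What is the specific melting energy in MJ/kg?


Rearrange E = m * s for s:
  s = E / m
  s = 11070.4 / 2516 = 4.4 MJ/kg

4.4 MJ/kg


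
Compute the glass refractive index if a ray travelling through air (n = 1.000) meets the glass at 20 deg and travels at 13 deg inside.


Apply Snell's law: n1 * sin(theta1) = n2 * sin(theta2)
  n2 = n1 * sin(theta1) / sin(theta2)
  sin(20) = 0.34202
  sin(13) = 0.224951
  n2 = 1.000 * 0.34202 / 0.224951 = 1.5204

1.5204


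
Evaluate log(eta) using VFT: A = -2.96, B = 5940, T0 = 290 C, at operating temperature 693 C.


VFT equation: log(eta) = A + B / (T - T0)
  T - T0 = 693 - 290 = 403
  B / (T - T0) = 5940 / 403 = 14.739
  log(eta) = -2.96 + 14.739 = 11.779

11.779


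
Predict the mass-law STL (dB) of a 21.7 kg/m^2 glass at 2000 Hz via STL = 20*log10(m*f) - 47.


Mass law: STL = 20 * log10(m * f) - 47
  m * f = 21.7 * 2000 = 43400
  log10(43400) = 4.63749
  STL = 20 * 4.63749 - 47 = 92.7498 - 47 = 45.7 dB

45.7 dB


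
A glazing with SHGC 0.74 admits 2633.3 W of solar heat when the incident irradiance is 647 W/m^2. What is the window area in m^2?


Rearrange Q = Area * SHGC * Irradiance:
  Area = Q / (SHGC * Irradiance)
  Area = 2633.3 / (0.74 * 647) = 5.5 m^2

5.5 m^2


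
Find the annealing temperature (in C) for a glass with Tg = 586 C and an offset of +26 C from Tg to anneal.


The annealing temperature is Tg plus the offset:
  T_anneal = 586 + 26 = 612 C

612 C


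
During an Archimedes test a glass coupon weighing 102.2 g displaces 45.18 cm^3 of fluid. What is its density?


Use the definition of density:
  rho = mass / volume
  rho = 102.2 / 45.18 = 2.262 g/cm^3

2.262 g/cm^3


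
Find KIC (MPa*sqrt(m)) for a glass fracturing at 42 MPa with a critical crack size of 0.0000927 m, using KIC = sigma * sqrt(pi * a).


Fracture toughness: KIC = sigma * sqrt(pi * a)
  pi * a = pi * 0.0000927 = 0.000291226
  sqrt(pi * a) = 0.017065
  KIC = 42 * 0.017065 = 0.717 MPa*sqrt(m)

0.717 MPa*sqrt(m)


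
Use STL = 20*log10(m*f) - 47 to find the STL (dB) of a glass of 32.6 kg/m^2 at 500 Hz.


Mass law: STL = 20 * log10(m * f) - 47
  m * f = 32.6 * 500 = 16300
  log10(16300) = 4.21219
  STL = 20 * 4.21219 - 47 = 84.2438 - 47 = 37.2 dB

37.2 dB


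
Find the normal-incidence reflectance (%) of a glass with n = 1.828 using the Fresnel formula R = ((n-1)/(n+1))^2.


Fresnel reflectance at normal incidence:
  R = ((n - 1)/(n + 1))^2
  (n - 1)/(n + 1) = (1.828 - 1)/(1.828 + 1) = 0.292786
  R = 0.292786^2 = 0.0857236
  R(%) = 0.0857236 * 100 = 8.572%

8.572%


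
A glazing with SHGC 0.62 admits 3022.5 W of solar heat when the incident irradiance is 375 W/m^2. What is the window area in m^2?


Rearrange Q = Area * SHGC * Irradiance:
  Area = Q / (SHGC * Irradiance)
  Area = 3022.5 / (0.62 * 375) = 13.0 m^2

13.0 m^2


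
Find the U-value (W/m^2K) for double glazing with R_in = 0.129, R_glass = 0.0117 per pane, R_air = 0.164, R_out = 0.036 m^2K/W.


Total thermal resistance (series):
  R_total = R_in + R_glass + R_air + R_glass + R_out
  R_total = 0.129 + 0.0117 + 0.164 + 0.0117 + 0.036 = 0.3524 m^2K/W
U-value = 1 / R_total = 1 / 0.3524 = 2.838 W/m^2K

2.838 W/m^2K


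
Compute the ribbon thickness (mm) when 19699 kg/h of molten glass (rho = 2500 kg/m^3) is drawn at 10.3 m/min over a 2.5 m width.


Ribbon cross-section from mass balance:
  Volume rate = throughput / density = 19699 / 2500 = 7.8796 m^3/h
  thickness = volume rate / (speed * 60 * width), i.e.
  thickness = throughput / (60 * speed * width * density) * 1000
  thickness = 19699 / (60 * 10.3 * 2.5 * 2500) * 1000 = 5.1 mm

5.1 mm


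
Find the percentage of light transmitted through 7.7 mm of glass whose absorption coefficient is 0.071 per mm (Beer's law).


Beer-Lambert law: T = exp(-alpha * thickness)
  exponent = -0.071 * 7.7 = -0.5467
  T = exp(-0.5467) = 0.5789
  Percentage = 0.5789 * 100 = 57.89%

57.89%


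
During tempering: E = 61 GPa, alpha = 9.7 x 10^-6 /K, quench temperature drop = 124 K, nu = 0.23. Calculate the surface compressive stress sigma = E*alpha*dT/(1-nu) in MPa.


Tempering stress: sigma = E * alpha * dT / (1 - nu)
  E (MPa) = 61 * 1000 = 61000
  Numerator = 61000 * (9.7 x 10^-6) * 124 = 73.3708
  Denominator = 1 - 0.23 = 0.77
  sigma = 73.3708 / 0.77 = 95.3 MPa

95.3 MPa


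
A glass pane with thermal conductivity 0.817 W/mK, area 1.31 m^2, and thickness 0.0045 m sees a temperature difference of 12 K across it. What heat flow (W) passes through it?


Fourier's law: Q = k * A * dT / t
  Q = 0.817 * 1.31 * 12 / 0.0045
  Q = 12.84324 / 0.0045 = 2854.1 W

2854.1 W


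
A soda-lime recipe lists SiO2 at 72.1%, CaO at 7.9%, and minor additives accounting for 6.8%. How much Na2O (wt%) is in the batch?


Pieces sum to 100%:
  Na2O = 100 - (SiO2 + CaO + others)
  Na2O = 100 - (72.1 + 7.9 + 6.8) = 13.2%

13.2%


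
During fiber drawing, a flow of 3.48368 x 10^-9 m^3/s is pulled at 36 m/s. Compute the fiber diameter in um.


Cross-sectional area from continuity:
  A = Q / v = 3.48368 x 10^-9 / 36 = 9.676889 x 10^-11 m^2
Diameter from circular cross-section:
  d = sqrt(4A / pi) * 10^6 (m -> um)
  d = sqrt(4 * 9.676889 x 10^-11 / pi) * 10^6 = 11.1 um

11.1 um


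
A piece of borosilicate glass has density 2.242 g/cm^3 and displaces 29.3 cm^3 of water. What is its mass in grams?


Rearrange rho = m / V:
  m = rho * V
  m = 2.242 * 29.3 = 65.691 g

65.691 g


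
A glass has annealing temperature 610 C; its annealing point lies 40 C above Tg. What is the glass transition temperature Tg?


Rearrange T_anneal = Tg + offset for Tg:
  Tg = T_anneal - offset = 610 - 40 = 570 C

570 C


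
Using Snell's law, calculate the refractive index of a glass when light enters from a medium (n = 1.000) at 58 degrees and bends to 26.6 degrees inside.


Apply Snell's law: n1 * sin(theta1) = n2 * sin(theta2)
  n2 = n1 * sin(theta1) / sin(theta2)
  sin(58) = 0.848048
  sin(26.6) = 0.447759
  n2 = 1.000 * 0.848048 / 0.447759 = 1.894

1.894


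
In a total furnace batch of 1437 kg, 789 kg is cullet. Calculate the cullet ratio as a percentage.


Cullet ratio = (cullet mass / total batch mass) * 100
  Ratio = 789 / 1437 * 100 = 54.91%

54.91%


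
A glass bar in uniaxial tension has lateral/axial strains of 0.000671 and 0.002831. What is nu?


Poisson's ratio: nu = lateral strain / axial strain
  nu = 0.000671 / 0.002831 = 0.237

0.237


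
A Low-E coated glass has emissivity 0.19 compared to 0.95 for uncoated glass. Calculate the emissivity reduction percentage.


Percentage reduction = (1 - coated/uncoated) * 100
  Ratio = 0.19 / 0.95 = 0.2
  Reduction = (1 - 0.2) * 100 = 80.0%

80.0%


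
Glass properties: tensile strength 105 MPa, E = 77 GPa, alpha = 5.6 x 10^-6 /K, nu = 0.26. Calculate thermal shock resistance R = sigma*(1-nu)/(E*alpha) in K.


Thermal shock resistance: R = sigma * (1 - nu) / (E * alpha)
  Numerator = 105 * (1 - 0.26) = 77.7
  Denominator = 77 * 1000 * (5.6 x 10^-6) = 0.4312
  R = 77.7 / 0.4312 = 180.2 K

180.2 K


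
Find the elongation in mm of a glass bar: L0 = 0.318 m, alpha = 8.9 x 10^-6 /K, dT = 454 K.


Thermal expansion formula: dL = alpha * L0 * dT
  dL = (8.9 x 10^-6) * 0.318 * 454 = 0.00128491 m
Convert to mm: 0.00128491 * 1000 = 1.2849 mm

1.2849 mm


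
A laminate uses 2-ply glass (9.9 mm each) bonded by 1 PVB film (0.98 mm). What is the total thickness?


Total thickness = glass contribution + PVB contribution
  Glass: 2 * 9.9 = 19.8 mm
  PVB: 1 * 0.98 = 0.98 mm
  Total = 19.8 + 0.98 = 20.78 mm

20.78 mm


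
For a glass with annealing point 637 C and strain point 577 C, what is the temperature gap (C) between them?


Gap = T_anneal - T_strain:
  gap = 637 - 577 = 60 C

60 C


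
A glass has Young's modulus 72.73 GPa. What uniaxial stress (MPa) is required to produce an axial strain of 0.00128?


Rearrange E = sigma / epsilon:
  sigma = E * epsilon
  E (MPa) = 72.73 * 1000 = 72730
  sigma = 72730 * 0.00128 = 93.09 MPa

93.09 MPa


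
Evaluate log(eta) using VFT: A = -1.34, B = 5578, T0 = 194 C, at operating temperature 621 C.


VFT equation: log(eta) = A + B / (T - T0)
  T - T0 = 621 - 194 = 427
  B / (T - T0) = 5578 / 427 = 13.063
  log(eta) = -1.34 + 13.063 = 11.723

11.723


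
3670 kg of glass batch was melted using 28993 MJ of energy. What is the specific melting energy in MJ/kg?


Rearrange E = m * s for s:
  s = E / m
  s = 28993 / 3670 = 7.9 MJ/kg

7.9 MJ/kg


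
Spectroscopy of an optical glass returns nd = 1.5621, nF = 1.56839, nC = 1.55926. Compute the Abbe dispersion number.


Abbe number formula: Vd = (nd - 1) / (nF - nC)
  nd - 1 = 1.5621 - 1 = 0.5621
  nF - nC = 1.56839 - 1.55926 = 0.00913
  Vd = 0.5621 / 0.00913 = 61.57

61.57


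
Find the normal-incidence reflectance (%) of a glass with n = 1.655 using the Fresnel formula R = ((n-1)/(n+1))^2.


Fresnel reflectance at normal incidence:
  R = ((n - 1)/(n + 1))^2
  (n - 1)/(n + 1) = (1.655 - 1)/(1.655 + 1) = 0.246704
  R = 0.246704^2 = 0.0608629
  R(%) = 0.0608629 * 100 = 6.086%

6.086%


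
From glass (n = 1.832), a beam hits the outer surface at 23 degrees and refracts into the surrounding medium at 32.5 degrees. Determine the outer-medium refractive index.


Apply Snell's law: n1 * sin(theta1) = n2 * sin(theta2)
  n2 = n1 * sin(theta1) / sin(theta2)
  sin(23) = 0.390731
  sin(32.5) = 0.5373
  n2 = 1.832 * 0.390731 / 0.5373 = 1.3323

1.3323


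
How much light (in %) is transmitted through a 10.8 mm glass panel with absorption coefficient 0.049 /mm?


Beer-Lambert law: T = exp(-alpha * thickness)
  exponent = -0.049 * 10.8 = -0.5292
  T = exp(-0.5292) = 0.5891
  Percentage = 0.5891 * 100 = 58.91%

58.91%


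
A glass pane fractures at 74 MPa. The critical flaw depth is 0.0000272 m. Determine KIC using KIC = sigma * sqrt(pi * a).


Fracture toughness: KIC = sigma * sqrt(pi * a)
  pi * a = pi * 0.0000272 = 0.000085451
  sqrt(pi * a) = 0.009244
  KIC = 74 * 0.009244 = 0.684 MPa*sqrt(m)

0.684 MPa*sqrt(m)


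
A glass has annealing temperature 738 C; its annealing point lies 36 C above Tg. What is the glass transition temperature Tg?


Rearrange T_anneal = Tg + offset for Tg:
  Tg = T_anneal - offset = 738 - 36 = 702 C

702 C


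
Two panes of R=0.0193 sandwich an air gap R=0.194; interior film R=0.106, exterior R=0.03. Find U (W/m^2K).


Total thermal resistance (series):
  R_total = R_in + R_glass + R_air + R_glass + R_out
  R_total = 0.106 + 0.0193 + 0.194 + 0.0193 + 0.03 = 0.3686 m^2K/W
U-value = 1 / R_total = 1 / 0.3686 = 2.713 W/m^2K

2.713 W/m^2K


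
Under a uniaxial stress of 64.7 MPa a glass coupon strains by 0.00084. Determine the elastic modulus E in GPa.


Young's modulus: E = stress / strain
  E = 64.7 MPa / 0.00084 = 77023.81 MPa
Convert to GPa: 77023.81 / 1000 = 77.02 GPa

77.02 GPa


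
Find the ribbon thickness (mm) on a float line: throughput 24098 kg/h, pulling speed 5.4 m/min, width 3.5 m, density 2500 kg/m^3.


Ribbon cross-section from mass balance:
  Volume rate = throughput / density = 24098 / 2500 = 9.6392 m^3/h
  thickness = volume rate / (speed * 60 * width), i.e.
  thickness = throughput / (60 * speed * width * density) * 1000
  thickness = 24098 / (60 * 5.4 * 3.5 * 2500) * 1000 = 8.5 mm

8.5 mm


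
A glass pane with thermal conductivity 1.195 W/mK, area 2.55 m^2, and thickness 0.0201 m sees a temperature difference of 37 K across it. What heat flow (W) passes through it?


Fourier's law: Q = k * A * dT / t
  Q = 1.195 * 2.55 * 37 / 0.0201
  Q = 112.74825 / 0.0201 = 5609.4 W

5609.4 W


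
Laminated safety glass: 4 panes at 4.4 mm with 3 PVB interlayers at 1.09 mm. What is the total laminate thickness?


Total thickness = glass contribution + PVB contribution
  Glass: 4 * 4.4 = 17.6 mm
  PVB: 3 * 1.09 = 3.27 mm
  Total = 17.6 + 3.27 = 20.87 mm

20.87 mm


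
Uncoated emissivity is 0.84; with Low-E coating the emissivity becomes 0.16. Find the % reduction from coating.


Percentage reduction = (1 - coated/uncoated) * 100
  Ratio = 0.16 / 0.84 = 0.1905
  Reduction = (1 - 0.1905) * 100 = 81.0%

81.0%


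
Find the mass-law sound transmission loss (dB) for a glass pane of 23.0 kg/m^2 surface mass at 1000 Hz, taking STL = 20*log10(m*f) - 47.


Mass law: STL = 20 * log10(m * f) - 47
  m * f = 23.0 * 1000 = 23000
  log10(23000) = 4.36173
  STL = 20 * 4.36173 - 47 = 87.2346 - 47 = 40.2 dB

40.2 dB


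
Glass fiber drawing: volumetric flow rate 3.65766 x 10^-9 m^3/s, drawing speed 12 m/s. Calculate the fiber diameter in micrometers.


Cross-sectional area from continuity:
  A = Q / v = 3.65766 x 10^-9 / 12 = 3.04805 x 10^-10 m^2
Diameter from circular cross-section:
  d = sqrt(4A / pi) * 10^6 (m -> um)
  d = sqrt(4 * 3.04805 x 10^-10 / pi) * 10^6 = 19.7 um

19.7 um


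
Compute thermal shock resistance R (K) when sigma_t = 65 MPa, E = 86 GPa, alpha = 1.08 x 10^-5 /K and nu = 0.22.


Thermal shock resistance: R = sigma * (1 - nu) / (E * alpha)
  Numerator = 65 * (1 - 0.22) = 50.7
  Denominator = 86 * 1000 * (1.08 x 10^-5) = 0.9288
  R = 50.7 / 0.9288 = 54.6 K

54.6 K


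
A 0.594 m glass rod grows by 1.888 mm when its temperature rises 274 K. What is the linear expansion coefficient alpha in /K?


Rearrange dL = alpha * L0 * dT for alpha:
  alpha = dL / (L0 * dT)
  alpha = (1.888 / 1000) / (0.594 * 274) = 0.0000116 /K = 1.16 x 10^-5 /K

1.16 x 10^-5 /K


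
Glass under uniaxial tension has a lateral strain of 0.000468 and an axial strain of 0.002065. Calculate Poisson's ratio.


Poisson's ratio: nu = lateral strain / axial strain
  nu = 0.000468 / 0.002065 = 0.2266

0.2266


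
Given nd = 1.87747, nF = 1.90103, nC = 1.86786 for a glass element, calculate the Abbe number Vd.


Abbe number formula: Vd = (nd - 1) / (nF - nC)
  nd - 1 = 1.87747 - 1 = 0.87747
  nF - nC = 1.90103 - 1.86786 = 0.03317
  Vd = 0.87747 / 0.03317 = 26.45

26.45
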